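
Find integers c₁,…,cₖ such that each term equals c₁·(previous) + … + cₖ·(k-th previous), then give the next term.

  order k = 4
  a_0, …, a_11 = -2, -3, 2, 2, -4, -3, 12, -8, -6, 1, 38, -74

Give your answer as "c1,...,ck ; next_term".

  a_4 = -2·2 + -2·2 + -2·-3 + 1·-2 = -4
  a_5 = -2·-4 + -2·2 + -2·2 + 1·-3 = -3
  a_6 = -2·-3 + -2·-4 + -2·2 + 1·2 = 12
  a_7 = -2·12 + -2·-3 + -2·-4 + 1·2 = -8
  a_8 = -2·-8 + -2·12 + -2·-3 + 1·-4 = -6
  a_9 = -2·-6 + -2·-8 + -2·12 + 1·-3 = 1
  a_10 = -2·1 + -2·-6 + -2·-8 + 1·12 = 38
  a_11 = -2·38 + -2·1 + -2·-6 + 1·-8 = -74
  a_12 = -2·-74 + -2·38 + -2·1 + 1·-6 = 64

-2,-2,-2,1 ; 64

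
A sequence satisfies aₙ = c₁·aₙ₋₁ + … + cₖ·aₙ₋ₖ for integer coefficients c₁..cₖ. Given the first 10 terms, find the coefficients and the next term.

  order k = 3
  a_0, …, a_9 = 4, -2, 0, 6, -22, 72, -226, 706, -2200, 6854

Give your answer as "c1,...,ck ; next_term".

-3,1,2 ; -21350

  a_3 = -3·0 + 1·-2 + 2·4 = 6
  a_4 = -3·6 + 1·0 + 2·-2 = -22
  a_5 = -3·-22 + 1·6 + 2·0 = 72
  a_6 = -3·72 + 1·-22 + 2·6 = -226
  a_7 = -3·-226 + 1·72 + 2·-22 = 706
  a_8 = -3·706 + 1·-226 + 2·72 = -2200
  a_9 = -3·-2200 + 1·706 + 2·-226 = 6854
  a_10 = -3·6854 + 1·-2200 + 2·706 = -21350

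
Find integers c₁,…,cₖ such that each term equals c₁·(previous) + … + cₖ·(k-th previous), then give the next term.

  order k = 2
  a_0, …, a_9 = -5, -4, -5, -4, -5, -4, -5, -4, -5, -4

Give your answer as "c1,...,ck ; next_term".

  a_2 = 0·-4 + 1·-5 = -5
  a_3 = 0·-5 + 1·-4 = -4
  a_4 = 0·-4 + 1·-5 = -5
  a_5 = 0·-5 + 1·-4 = -4
  a_6 = 0·-4 + 1·-5 = -5
  a_7 = 0·-5 + 1·-4 = -4
  a_8 = 0·-4 + 1·-5 = -5
  a_9 = 0·-5 + 1·-4 = -4
  a_10 = 0·-4 + 1·-5 = -5

0,1 ; -5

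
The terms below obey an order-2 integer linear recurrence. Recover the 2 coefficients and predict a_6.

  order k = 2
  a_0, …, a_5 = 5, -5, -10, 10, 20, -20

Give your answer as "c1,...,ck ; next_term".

0,-2 ; -40

  a_2 = 0·-5 + -2·5 = -10
  a_3 = 0·-10 + -2·-5 = 10
  a_4 = 0·10 + -2·-10 = 20
  a_5 = 0·20 + -2·10 = -20
  a_6 = 0·-20 + -2·20 = -40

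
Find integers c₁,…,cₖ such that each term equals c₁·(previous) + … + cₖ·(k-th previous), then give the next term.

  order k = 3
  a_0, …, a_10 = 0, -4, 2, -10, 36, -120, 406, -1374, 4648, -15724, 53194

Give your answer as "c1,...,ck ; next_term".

-3,1,-1 ; -179954

  a_3 = -3·2 + 1·-4 + -1·0 = -10
  a_4 = -3·-10 + 1·2 + -1·-4 = 36
  a_5 = -3·36 + 1·-10 + -1·2 = -120
  a_6 = -3·-120 + 1·36 + -1·-10 = 406
  a_7 = -3·406 + 1·-120 + -1·36 = -1374
  a_8 = -3·-1374 + 1·406 + -1·-120 = 4648
  a_9 = -3·4648 + 1·-1374 + -1·406 = -15724
  a_10 = -3·-15724 + 1·4648 + -1·-1374 = 53194
  a_11 = -3·53194 + 1·-15724 + -1·4648 = -179954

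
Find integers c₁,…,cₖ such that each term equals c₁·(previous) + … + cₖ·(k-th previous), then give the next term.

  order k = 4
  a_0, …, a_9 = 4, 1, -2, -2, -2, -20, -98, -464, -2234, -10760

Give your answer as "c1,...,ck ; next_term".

  a_4 = 4·-2 + 3·-2 + 4·1 + 2·4 = -2
  a_5 = 4·-2 + 3·-2 + 4·-2 + 2·1 = -20
  a_6 = 4·-20 + 3·-2 + 4·-2 + 2·-2 = -98
  a_7 = 4·-98 + 3·-20 + 4·-2 + 2·-2 = -464
  a_8 = 4·-464 + 3·-98 + 4·-20 + 2·-2 = -2234
  a_9 = 4·-2234 + 3·-464 + 4·-98 + 2·-20 = -10760
  a_10 = 4·-10760 + 3·-2234 + 4·-464 + 2·-98 = -51794

4,3,4,2 ; -51794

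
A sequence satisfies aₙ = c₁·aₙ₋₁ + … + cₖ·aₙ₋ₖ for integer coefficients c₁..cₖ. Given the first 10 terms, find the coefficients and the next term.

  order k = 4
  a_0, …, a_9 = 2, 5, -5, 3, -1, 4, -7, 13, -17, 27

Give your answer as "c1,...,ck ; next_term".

  a_4 = -1·3 + 1·-5 + 1·5 + 1·2 = -1
  a_5 = -1·-1 + 1·3 + 1·-5 + 1·5 = 4
  a_6 = -1·4 + 1·-1 + 1·3 + 1·-5 = -7
  a_7 = -1·-7 + 1·4 + 1·-1 + 1·3 = 13
  a_8 = -1·13 + 1·-7 + 1·4 + 1·-1 = -17
  a_9 = -1·-17 + 1·13 + 1·-7 + 1·4 = 27
  a_10 = -1·27 + 1·-17 + 1·13 + 1·-7 = -38

-1,1,1,1 ; -38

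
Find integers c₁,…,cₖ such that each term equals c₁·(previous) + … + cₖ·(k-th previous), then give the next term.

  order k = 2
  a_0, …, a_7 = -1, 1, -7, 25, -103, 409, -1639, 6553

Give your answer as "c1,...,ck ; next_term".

  a_2 = -3·1 + 4·-1 = -7
  a_3 = -3·-7 + 4·1 = 25
  a_4 = -3·25 + 4·-7 = -103
  a_5 = -3·-103 + 4·25 = 409
  a_6 = -3·409 + 4·-103 = -1639
  a_7 = -3·-1639 + 4·409 = 6553
  a_8 = -3·6553 + 4·-1639 = -26215

-3,4 ; -26215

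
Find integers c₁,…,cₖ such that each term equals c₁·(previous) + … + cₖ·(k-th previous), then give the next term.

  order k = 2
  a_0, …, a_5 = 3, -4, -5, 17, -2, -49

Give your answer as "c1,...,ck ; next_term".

-1,-3 ; 55

  a_2 = -1·-4 + -3·3 = -5
  a_3 = -1·-5 + -3·-4 = 17
  a_4 = -1·17 + -3·-5 = -2
  a_5 = -1·-2 + -3·17 = -49
  a_6 = -1·-49 + -3·-2 = 55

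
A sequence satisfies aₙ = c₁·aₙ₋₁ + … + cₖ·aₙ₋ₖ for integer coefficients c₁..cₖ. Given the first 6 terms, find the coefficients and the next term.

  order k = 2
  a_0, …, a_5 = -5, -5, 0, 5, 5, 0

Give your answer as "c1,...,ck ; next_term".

  a_2 = 1·-5 + -1·-5 = 0
  a_3 = 1·0 + -1·-5 = 5
  a_4 = 1·5 + -1·0 = 5
  a_5 = 1·5 + -1·5 = 0
  a_6 = 1·0 + -1·5 = -5

1,-1 ; -5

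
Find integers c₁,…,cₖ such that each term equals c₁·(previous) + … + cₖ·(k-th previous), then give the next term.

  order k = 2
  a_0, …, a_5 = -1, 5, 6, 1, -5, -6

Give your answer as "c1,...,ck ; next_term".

1,-1 ; -1

  a_2 = 1·5 + -1·-1 = 6
  a_3 = 1·6 + -1·5 = 1
  a_4 = 1·1 + -1·6 = -5
  a_5 = 1·-5 + -1·1 = -6
  a_6 = 1·-6 + -1·-5 = -1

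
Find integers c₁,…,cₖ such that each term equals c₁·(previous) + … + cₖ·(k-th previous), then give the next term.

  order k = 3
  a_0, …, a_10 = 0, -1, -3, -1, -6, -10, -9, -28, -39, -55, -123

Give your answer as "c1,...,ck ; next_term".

  a_3 = 0·-3 + 1·-1 + 3·0 = -1
  a_4 = 0·-1 + 1·-3 + 3·-1 = -6
  a_5 = 0·-6 + 1·-1 + 3·-3 = -10
  a_6 = 0·-10 + 1·-6 + 3·-1 = -9
  a_7 = 0·-9 + 1·-10 + 3·-6 = -28
  a_8 = 0·-28 + 1·-9 + 3·-10 = -39
  a_9 = 0·-39 + 1·-28 + 3·-9 = -55
  a_10 = 0·-55 + 1·-39 + 3·-28 = -123
  a_11 = 0·-123 + 1·-55 + 3·-39 = -172

0,1,3 ; -172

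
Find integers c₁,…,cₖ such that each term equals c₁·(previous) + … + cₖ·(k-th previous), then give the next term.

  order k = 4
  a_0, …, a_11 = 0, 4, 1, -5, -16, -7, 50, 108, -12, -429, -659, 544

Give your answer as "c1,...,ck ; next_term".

1,-3,-2,-1 ; 3391

  a_4 = 1·-5 + -3·1 + -2·4 + -1·0 = -16
  a_5 = 1·-16 + -3·-5 + -2·1 + -1·4 = -7
  a_6 = 1·-7 + -3·-16 + -2·-5 + -1·1 = 50
  a_7 = 1·50 + -3·-7 + -2·-16 + -1·-5 = 108
  a_8 = 1·108 + -3·50 + -2·-7 + -1·-16 = -12
  a_9 = 1·-12 + -3·108 + -2·50 + -1·-7 = -429
  a_10 = 1·-429 + -3·-12 + -2·108 + -1·50 = -659
  a_11 = 1·-659 + -3·-429 + -2·-12 + -1·108 = 544
  a_12 = 1·544 + -3·-659 + -2·-429 + -1·-12 = 3391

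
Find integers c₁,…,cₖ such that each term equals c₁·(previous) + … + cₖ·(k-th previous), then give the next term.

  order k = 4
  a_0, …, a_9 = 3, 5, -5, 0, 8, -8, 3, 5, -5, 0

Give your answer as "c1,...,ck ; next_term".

-1,0,1,1 ; 8

  a_4 = -1·0 + 0·-5 + 1·5 + 1·3 = 8
  a_5 = -1·8 + 0·0 + 1·-5 + 1·5 = -8
  a_6 = -1·-8 + 0·8 + 1·0 + 1·-5 = 3
  a_7 = -1·3 + 0·-8 + 1·8 + 1·0 = 5
  a_8 = -1·5 + 0·3 + 1·-8 + 1·8 = -5
  a_9 = -1·-5 + 0·5 + 1·3 + 1·-8 = 0
  a_10 = -1·0 + 0·-5 + 1·5 + 1·3 = 8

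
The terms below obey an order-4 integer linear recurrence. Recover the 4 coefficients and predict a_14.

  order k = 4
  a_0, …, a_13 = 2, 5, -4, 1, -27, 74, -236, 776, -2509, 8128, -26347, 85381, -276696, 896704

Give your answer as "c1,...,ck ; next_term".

  a_4 = -2·1 + 3·-4 + -3·5 + 1·2 = -27
  a_5 = -2·-27 + 3·1 + -3·-4 + 1·5 = 74
  a_6 = -2·74 + 3·-27 + -3·1 + 1·-4 = -236
  a_7 = -2·-236 + 3·74 + -3·-27 + 1·1 = 776
  a_8 = -2·776 + 3·-236 + -3·74 + 1·-27 = -2509
  a_9 = -2·-2509 + 3·776 + -3·-236 + 1·74 = 8128
  a_10 = -2·8128 + 3·-2509 + -3·776 + 1·-236 = -26347
  a_11 = -2·-26347 + 3·8128 + -3·-2509 + 1·776 = 85381
  a_12 = -2·85381 + 3·-26347 + -3·8128 + 1·-2509 = -276696
  a_13 = -2·-276696 + 3·85381 + -3·-26347 + 1·8128 = 896704
  a_14 = -2·896704 + 3·-276696 + -3·85381 + 1·-26347 = -2905986

-2,3,-3,1 ; -2905986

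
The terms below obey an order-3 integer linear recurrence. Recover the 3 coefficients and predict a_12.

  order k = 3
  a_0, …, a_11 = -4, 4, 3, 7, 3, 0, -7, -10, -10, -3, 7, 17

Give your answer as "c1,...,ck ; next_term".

  a_3 = 1·3 + 0·4 + -1·-4 = 7
  a_4 = 1·7 + 0·3 + -1·4 = 3
  a_5 = 1·3 + 0·7 + -1·3 = 0
  a_6 = 1·0 + 0·3 + -1·7 = -7
  a_7 = 1·-7 + 0·0 + -1·3 = -10
  a_8 = 1·-10 + 0·-7 + -1·0 = -10
  a_9 = 1·-10 + 0·-10 + -1·-7 = -3
  a_10 = 1·-3 + 0·-10 + -1·-10 = 7
  a_11 = 1·7 + 0·-3 + -1·-10 = 17
  a_12 = 1·17 + 0·7 + -1·-3 = 20

1,0,-1 ; 20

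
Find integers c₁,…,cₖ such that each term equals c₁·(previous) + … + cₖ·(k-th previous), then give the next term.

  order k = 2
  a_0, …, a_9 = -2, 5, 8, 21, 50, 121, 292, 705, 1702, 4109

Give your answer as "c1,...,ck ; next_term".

  a_2 = 2·5 + 1·-2 = 8
  a_3 = 2·8 + 1·5 = 21
  a_4 = 2·21 + 1·8 = 50
  a_5 = 2·50 + 1·21 = 121
  a_6 = 2·121 + 1·50 = 292
  a_7 = 2·292 + 1·121 = 705
  a_8 = 2·705 + 1·292 = 1702
  a_9 = 2·1702 + 1·705 = 4109
  a_10 = 2·4109 + 1·1702 = 9920

2,1 ; 9920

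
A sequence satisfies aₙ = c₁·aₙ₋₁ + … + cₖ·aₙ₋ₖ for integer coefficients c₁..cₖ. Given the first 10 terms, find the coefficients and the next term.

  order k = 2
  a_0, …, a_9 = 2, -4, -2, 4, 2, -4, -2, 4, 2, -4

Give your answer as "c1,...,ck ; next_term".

  a_2 = 0·-4 + -1·2 = -2
  a_3 = 0·-2 + -1·-4 = 4
  a_4 = 0·4 + -1·-2 = 2
  a_5 = 0·2 + -1·4 = -4
  a_6 = 0·-4 + -1·2 = -2
  a_7 = 0·-2 + -1·-4 = 4
  a_8 = 0·4 + -1·-2 = 2
  a_9 = 0·2 + -1·4 = -4
  a_10 = 0·-4 + -1·2 = -2

0,-1 ; -2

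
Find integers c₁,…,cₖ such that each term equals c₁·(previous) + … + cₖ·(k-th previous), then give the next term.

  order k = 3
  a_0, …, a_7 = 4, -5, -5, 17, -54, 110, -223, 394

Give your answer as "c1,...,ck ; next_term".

-2,1,3 ; -681

  a_3 = -2·-5 + 1·-5 + 3·4 = 17
  a_4 = -2·17 + 1·-5 + 3·-5 = -54
  a_5 = -2·-54 + 1·17 + 3·-5 = 110
  a_6 = -2·110 + 1·-54 + 3·17 = -223
  a_7 = -2·-223 + 1·110 + 3·-54 = 394
  a_8 = -2·394 + 1·-223 + 3·110 = -681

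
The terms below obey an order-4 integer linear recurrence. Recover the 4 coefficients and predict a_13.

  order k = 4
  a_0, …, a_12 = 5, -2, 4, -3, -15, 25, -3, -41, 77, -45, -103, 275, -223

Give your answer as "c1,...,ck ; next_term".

-1,-2,0,-2 ; -237

  a_4 = -1·-3 + -2·4 + 0·-2 + -2·5 = -15
  a_5 = -1·-15 + -2·-3 + 0·4 + -2·-2 = 25
  a_6 = -1·25 + -2·-15 + 0·-3 + -2·4 = -3
  a_7 = -1·-3 + -2·25 + 0·-15 + -2·-3 = -41
  a_8 = -1·-41 + -2·-3 + 0·25 + -2·-15 = 77
  a_9 = -1·77 + -2·-41 + 0·-3 + -2·25 = -45
  a_10 = -1·-45 + -2·77 + 0·-41 + -2·-3 = -103
  a_11 = -1·-103 + -2·-45 + 0·77 + -2·-41 = 275
  a_12 = -1·275 + -2·-103 + 0·-45 + -2·77 = -223
  a_13 = -1·-223 + -2·275 + 0·-103 + -2·-45 = -237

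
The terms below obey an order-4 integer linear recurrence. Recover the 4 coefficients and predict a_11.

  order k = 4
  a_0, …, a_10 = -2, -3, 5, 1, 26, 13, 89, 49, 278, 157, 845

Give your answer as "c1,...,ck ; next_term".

  a_4 = 0·1 + 4·5 + 0·-3 + -3·-2 = 26
  a_5 = 0·26 + 4·1 + 0·5 + -3·-3 = 13
  a_6 = 0·13 + 4·26 + 0·1 + -3·5 = 89
  a_7 = 0·89 + 4·13 + 0·26 + -3·1 = 49
  a_8 = 0·49 + 4·89 + 0·13 + -3·26 = 278
  a_9 = 0·278 + 4·49 + 0·89 + -3·13 = 157
  a_10 = 0·157 + 4·278 + 0·49 + -3·89 = 845
  a_11 = 0·845 + 4·157 + 0·278 + -3·49 = 481

0,4,0,-3 ; 481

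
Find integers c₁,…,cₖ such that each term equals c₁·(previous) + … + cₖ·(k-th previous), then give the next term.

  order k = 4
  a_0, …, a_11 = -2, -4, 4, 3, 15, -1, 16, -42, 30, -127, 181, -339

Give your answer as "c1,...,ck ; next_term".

  a_4 = -1·3 + 2·4 + -1·-4 + -3·-2 = 15
  a_5 = -1·15 + 2·3 + -1·4 + -3·-4 = -1
  a_6 = -1·-1 + 2·15 + -1·3 + -3·4 = 16
  a_7 = -1·16 + 2·-1 + -1·15 + -3·3 = -42
  a_8 = -1·-42 + 2·16 + -1·-1 + -3·15 = 30
  a_9 = -1·30 + 2·-42 + -1·16 + -3·-1 = -127
  a_10 = -1·-127 + 2·30 + -1·-42 + -3·16 = 181
  a_11 = -1·181 + 2·-127 + -1·30 + -3·-42 = -339
  a_12 = -1·-339 + 2·181 + -1·-127 + -3·30 = 738

-1,2,-1,-3 ; 738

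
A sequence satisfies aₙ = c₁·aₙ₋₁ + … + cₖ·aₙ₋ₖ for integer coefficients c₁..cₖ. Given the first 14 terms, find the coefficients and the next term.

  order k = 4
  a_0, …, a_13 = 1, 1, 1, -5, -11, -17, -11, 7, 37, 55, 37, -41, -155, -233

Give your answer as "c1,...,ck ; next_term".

2,-1,-2,2 ; -155

  a_4 = 2·-5 + -1·1 + -2·1 + 2·1 = -11
  a_5 = 2·-11 + -1·-5 + -2·1 + 2·1 = -17
  a_6 = 2·-17 + -1·-11 + -2·-5 + 2·1 = -11
  a_7 = 2·-11 + -1·-17 + -2·-11 + 2·-5 = 7
  a_8 = 2·7 + -1·-11 + -2·-17 + 2·-11 = 37
  a_9 = 2·37 + -1·7 + -2·-11 + 2·-17 = 55
  a_10 = 2·55 + -1·37 + -2·7 + 2·-11 = 37
  a_11 = 2·37 + -1·55 + -2·37 + 2·7 = -41
  a_12 = 2·-41 + -1·37 + -2·55 + 2·37 = -155
  a_13 = 2·-155 + -1·-41 + -2·37 + 2·55 = -233
  a_14 = 2·-233 + -1·-155 + -2·-41 + 2·37 = -155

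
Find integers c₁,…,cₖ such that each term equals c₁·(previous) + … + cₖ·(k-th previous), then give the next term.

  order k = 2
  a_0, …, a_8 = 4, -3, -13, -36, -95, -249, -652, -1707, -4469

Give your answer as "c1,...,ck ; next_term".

  a_2 = 3·-3 + -1·4 = -13
  a_3 = 3·-13 + -1·-3 = -36
  a_4 = 3·-36 + -1·-13 = -95
  a_5 = 3·-95 + -1·-36 = -249
  a_6 = 3·-249 + -1·-95 = -652
  a_7 = 3·-652 + -1·-249 = -1707
  a_8 = 3·-1707 + -1·-652 = -4469
  a_9 = 3·-4469 + -1·-1707 = -11700

3,-1 ; -11700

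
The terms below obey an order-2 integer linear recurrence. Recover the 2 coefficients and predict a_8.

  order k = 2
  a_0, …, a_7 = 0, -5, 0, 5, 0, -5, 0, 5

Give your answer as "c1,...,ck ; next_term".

  a_2 = 0·-5 + -1·0 = 0
  a_3 = 0·0 + -1·-5 = 5
  a_4 = 0·5 + -1·0 = 0
  a_5 = 0·0 + -1·5 = -5
  a_6 = 0·-5 + -1·0 = 0
  a_7 = 0·0 + -1·-5 = 5
  a_8 = 0·5 + -1·0 = 0

0,-1 ; 0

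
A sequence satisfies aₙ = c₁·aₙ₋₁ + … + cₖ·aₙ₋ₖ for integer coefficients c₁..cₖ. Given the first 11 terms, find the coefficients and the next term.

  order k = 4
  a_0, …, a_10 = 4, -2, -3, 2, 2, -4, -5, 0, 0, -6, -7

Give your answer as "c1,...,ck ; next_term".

2,-2,2,-1 ; -2

  a_4 = 2·2 + -2·-3 + 2·-2 + -1·4 = 2
  a_5 = 2·2 + -2·2 + 2·-3 + -1·-2 = -4
  a_6 = 2·-4 + -2·2 + 2·2 + -1·-3 = -5
  a_7 = 2·-5 + -2·-4 + 2·2 + -1·2 = 0
  a_8 = 2·0 + -2·-5 + 2·-4 + -1·2 = 0
  a_9 = 2·0 + -2·0 + 2·-5 + -1·-4 = -6
  a_10 = 2·-6 + -2·0 + 2·0 + -1·-5 = -7
  a_11 = 2·-7 + -2·-6 + 2·0 + -1·0 = -2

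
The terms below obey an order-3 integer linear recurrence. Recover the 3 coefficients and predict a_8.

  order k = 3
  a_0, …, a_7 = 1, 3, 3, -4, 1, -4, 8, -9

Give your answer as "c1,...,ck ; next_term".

-1,0,-1 ; 13

  a_3 = -1·3 + 0·3 + -1·1 = -4
  a_4 = -1·-4 + 0·3 + -1·3 = 1
  a_5 = -1·1 + 0·-4 + -1·3 = -4
  a_6 = -1·-4 + 0·1 + -1·-4 = 8
  a_7 = -1·8 + 0·-4 + -1·1 = -9
  a_8 = -1·-9 + 0·8 + -1·-4 = 13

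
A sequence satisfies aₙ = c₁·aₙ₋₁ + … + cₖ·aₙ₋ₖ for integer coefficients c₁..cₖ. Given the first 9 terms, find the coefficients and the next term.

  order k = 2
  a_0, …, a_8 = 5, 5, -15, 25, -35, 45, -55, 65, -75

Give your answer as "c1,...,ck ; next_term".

-2,-1 ; 85

  a_2 = -2·5 + -1·5 = -15
  a_3 = -2·-15 + -1·5 = 25
  a_4 = -2·25 + -1·-15 = -35
  a_5 = -2·-35 + -1·25 = 45
  a_6 = -2·45 + -1·-35 = -55
  a_7 = -2·-55 + -1·45 = 65
  a_8 = -2·65 + -1·-55 = -75
  a_9 = -2·-75 + -1·65 = 85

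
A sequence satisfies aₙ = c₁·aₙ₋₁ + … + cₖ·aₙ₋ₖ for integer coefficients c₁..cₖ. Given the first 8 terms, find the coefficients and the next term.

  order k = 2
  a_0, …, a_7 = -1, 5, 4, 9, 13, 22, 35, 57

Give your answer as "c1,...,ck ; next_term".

1,1 ; 92

  a_2 = 1·5 + 1·-1 = 4
  a_3 = 1·4 + 1·5 = 9
  a_4 = 1·9 + 1·4 = 13
  a_5 = 1·13 + 1·9 = 22
  a_6 = 1·22 + 1·13 = 35
  a_7 = 1·35 + 1·22 = 57
  a_8 = 1·57 + 1·35 = 92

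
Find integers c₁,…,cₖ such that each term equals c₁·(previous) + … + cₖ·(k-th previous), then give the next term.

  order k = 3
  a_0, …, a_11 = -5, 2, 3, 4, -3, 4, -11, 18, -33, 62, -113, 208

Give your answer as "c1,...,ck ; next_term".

-1,1,-1 ; -383

  a_3 = -1·3 + 1·2 + -1·-5 = 4
  a_4 = -1·4 + 1·3 + -1·2 = -3
  a_5 = -1·-3 + 1·4 + -1·3 = 4
  a_6 = -1·4 + 1·-3 + -1·4 = -11
  a_7 = -1·-11 + 1·4 + -1·-3 = 18
  a_8 = -1·18 + 1·-11 + -1·4 = -33
  a_9 = -1·-33 + 1·18 + -1·-11 = 62
  a_10 = -1·62 + 1·-33 + -1·18 = -113
  a_11 = -1·-113 + 1·62 + -1·-33 = 208
  a_12 = -1·208 + 1·-113 + -1·62 = -383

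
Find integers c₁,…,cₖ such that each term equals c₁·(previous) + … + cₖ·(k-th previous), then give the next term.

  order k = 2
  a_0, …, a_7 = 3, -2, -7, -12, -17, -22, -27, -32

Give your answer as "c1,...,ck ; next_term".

  a_2 = 2·-2 + -1·3 = -7
  a_3 = 2·-7 + -1·-2 = -12
  a_4 = 2·-12 + -1·-7 = -17
  a_5 = 2·-17 + -1·-12 = -22
  a_6 = 2·-22 + -1·-17 = -27
  a_7 = 2·-27 + -1·-22 = -32
  a_8 = 2·-32 + -1·-27 = -37

2,-1 ; -37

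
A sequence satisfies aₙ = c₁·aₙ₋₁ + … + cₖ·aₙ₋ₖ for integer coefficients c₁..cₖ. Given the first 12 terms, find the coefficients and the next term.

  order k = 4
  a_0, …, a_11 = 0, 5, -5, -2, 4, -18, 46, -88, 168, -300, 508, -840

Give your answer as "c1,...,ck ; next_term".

-2,0,0,-2 ; 1344

  a_4 = -2·-2 + 0·-5 + 0·5 + -2·0 = 4
  a_5 = -2·4 + 0·-2 + 0·-5 + -2·5 = -18
  a_6 = -2·-18 + 0·4 + 0·-2 + -2·-5 = 46
  a_7 = -2·46 + 0·-18 + 0·4 + -2·-2 = -88
  a_8 = -2·-88 + 0·46 + 0·-18 + -2·4 = 168
  a_9 = -2·168 + 0·-88 + 0·46 + -2·-18 = -300
  a_10 = -2·-300 + 0·168 + 0·-88 + -2·46 = 508
  a_11 = -2·508 + 0·-300 + 0·168 + -2·-88 = -840
  a_12 = -2·-840 + 0·508 + 0·-300 + -2·168 = 1344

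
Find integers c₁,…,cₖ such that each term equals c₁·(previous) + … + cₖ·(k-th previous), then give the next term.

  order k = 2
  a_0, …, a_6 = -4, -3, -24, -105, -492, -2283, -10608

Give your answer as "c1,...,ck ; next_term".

4,3 ; -49281

  a_2 = 4·-3 + 3·-4 = -24
  a_3 = 4·-24 + 3·-3 = -105
  a_4 = 4·-105 + 3·-24 = -492
  a_5 = 4·-492 + 3·-105 = -2283
  a_6 = 4·-2283 + 3·-492 = -10608
  a_7 = 4·-10608 + 3·-2283 = -49281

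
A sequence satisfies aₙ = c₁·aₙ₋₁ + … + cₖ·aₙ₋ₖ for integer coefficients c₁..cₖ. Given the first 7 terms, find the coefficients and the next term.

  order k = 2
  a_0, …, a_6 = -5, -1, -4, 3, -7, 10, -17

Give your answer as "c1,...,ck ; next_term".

  a_2 = -1·-1 + 1·-5 = -4
  a_3 = -1·-4 + 1·-1 = 3
  a_4 = -1·3 + 1·-4 = -7
  a_5 = -1·-7 + 1·3 = 10
  a_6 = -1·10 + 1·-7 = -17
  a_7 = -1·-17 + 1·10 = 27

-1,1 ; 27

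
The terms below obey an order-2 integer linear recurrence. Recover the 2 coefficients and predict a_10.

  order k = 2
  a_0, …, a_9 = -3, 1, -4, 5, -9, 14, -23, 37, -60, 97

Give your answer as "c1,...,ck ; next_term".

  a_2 = -1·1 + 1·-3 = -4
  a_3 = -1·-4 + 1·1 = 5
  a_4 = -1·5 + 1·-4 = -9
  a_5 = -1·-9 + 1·5 = 14
  a_6 = -1·14 + 1·-9 = -23
  a_7 = -1·-23 + 1·14 = 37
  a_8 = -1·37 + 1·-23 = -60
  a_9 = -1·-60 + 1·37 = 97
  a_10 = -1·97 + 1·-60 = -157

-1,1 ; -157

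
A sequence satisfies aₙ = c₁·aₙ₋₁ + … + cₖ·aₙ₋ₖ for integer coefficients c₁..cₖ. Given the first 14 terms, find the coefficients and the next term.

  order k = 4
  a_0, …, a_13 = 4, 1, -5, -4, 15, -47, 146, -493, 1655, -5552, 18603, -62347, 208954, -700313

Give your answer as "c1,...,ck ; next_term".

  a_4 = -3·-4 + 1·-5 + 0·1 + 2·4 = 15
  a_5 = -3·15 + 1·-4 + 0·-5 + 2·1 = -47
  a_6 = -3·-47 + 1·15 + 0·-4 + 2·-5 = 146
  a_7 = -3·146 + 1·-47 + 0·15 + 2·-4 = -493
  a_8 = -3·-493 + 1·146 + 0·-47 + 2·15 = 1655
  a_9 = -3·1655 + 1·-493 + 0·146 + 2·-47 = -5552
  a_10 = -3·-5552 + 1·1655 + 0·-493 + 2·146 = 18603
  a_11 = -3·18603 + 1·-5552 + 0·1655 + 2·-493 = -62347
  a_12 = -3·-62347 + 1·18603 + 0·-5552 + 2·1655 = 208954
  a_13 = -3·208954 + 1·-62347 + 0·18603 + 2·-5552 = -700313
  a_14 = -3·-700313 + 1·208954 + 0·-62347 + 2·18603 = 2347099

-3,1,0,2 ; 2347099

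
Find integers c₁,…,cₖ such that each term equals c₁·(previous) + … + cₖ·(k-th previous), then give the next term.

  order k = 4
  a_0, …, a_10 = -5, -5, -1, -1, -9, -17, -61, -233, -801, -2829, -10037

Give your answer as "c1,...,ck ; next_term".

  a_4 = 3·-1 + 1·-1 + 4·-5 + -3·-5 = -9
  a_5 = 3·-9 + 1·-1 + 4·-1 + -3·-5 = -17
  a_6 = 3·-17 + 1·-9 + 4·-1 + -3·-1 = -61
  a_7 = 3·-61 + 1·-17 + 4·-9 + -3·-1 = -233
  a_8 = 3·-233 + 1·-61 + 4·-17 + -3·-9 = -801
  a_9 = 3·-801 + 1·-233 + 4·-61 + -3·-17 = -2829
  a_10 = 3·-2829 + 1·-801 + 4·-233 + -3·-61 = -10037
  a_11 = 3·-10037 + 1·-2829 + 4·-801 + -3·-233 = -35445

3,1,4,-3 ; -35445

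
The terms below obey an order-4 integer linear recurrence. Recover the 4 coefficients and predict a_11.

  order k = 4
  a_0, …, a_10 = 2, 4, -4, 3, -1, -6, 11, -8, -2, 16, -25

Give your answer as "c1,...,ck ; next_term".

-1,-1,0,-1 ; 17

  a_4 = -1·3 + -1·-4 + 0·4 + -1·2 = -1
  a_5 = -1·-1 + -1·3 + 0·-4 + -1·4 = -6
  a_6 = -1·-6 + -1·-1 + 0·3 + -1·-4 = 11
  a_7 = -1·11 + -1·-6 + 0·-1 + -1·3 = -8
  a_8 = -1·-8 + -1·11 + 0·-6 + -1·-1 = -2
  a_9 = -1·-2 + -1·-8 + 0·11 + -1·-6 = 16
  a_10 = -1·16 + -1·-2 + 0·-8 + -1·11 = -25
  a_11 = -1·-25 + -1·16 + 0·-2 + -1·-8 = 17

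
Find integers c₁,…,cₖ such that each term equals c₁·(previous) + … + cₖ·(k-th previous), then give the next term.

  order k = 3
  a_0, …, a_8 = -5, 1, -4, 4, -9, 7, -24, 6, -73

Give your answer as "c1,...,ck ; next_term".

1,3,-1 ; -31

  a_3 = 1·-4 + 3·1 + -1·-5 = 4
  a_4 = 1·4 + 3·-4 + -1·1 = -9
  a_5 = 1·-9 + 3·4 + -1·-4 = 7
  a_6 = 1·7 + 3·-9 + -1·4 = -24
  a_7 = 1·-24 + 3·7 + -1·-9 = 6
  a_8 = 1·6 + 3·-24 + -1·7 = -73
  a_9 = 1·-73 + 3·6 + -1·-24 = -31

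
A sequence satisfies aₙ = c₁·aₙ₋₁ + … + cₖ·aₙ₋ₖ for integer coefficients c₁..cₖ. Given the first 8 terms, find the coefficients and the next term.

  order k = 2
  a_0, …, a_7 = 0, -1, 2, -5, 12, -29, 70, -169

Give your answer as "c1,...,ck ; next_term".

  a_2 = -2·-1 + 1·0 = 2
  a_3 = -2·2 + 1·-1 = -5
  a_4 = -2·-5 + 1·2 = 12
  a_5 = -2·12 + 1·-5 = -29
  a_6 = -2·-29 + 1·12 = 70
  a_7 = -2·70 + 1·-29 = -169
  a_8 = -2·-169 + 1·70 = 408

-2,1 ; 408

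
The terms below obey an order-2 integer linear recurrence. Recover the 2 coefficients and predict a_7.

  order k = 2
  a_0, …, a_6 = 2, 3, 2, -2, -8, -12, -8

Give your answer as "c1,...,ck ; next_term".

2,-2 ; 8

  a_2 = 2·3 + -2·2 = 2
  a_3 = 2·2 + -2·3 = -2
  a_4 = 2·-2 + -2·2 = -8
  a_5 = 2·-8 + -2·-2 = -12
  a_6 = 2·-12 + -2·-8 = -8
  a_7 = 2·-8 + -2·-12 = 8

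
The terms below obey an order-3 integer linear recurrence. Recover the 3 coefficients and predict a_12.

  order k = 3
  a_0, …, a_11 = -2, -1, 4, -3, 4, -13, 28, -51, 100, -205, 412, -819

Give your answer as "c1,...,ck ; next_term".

  a_3 = -2·4 + -1·-1 + -2·-2 = -3
  a_4 = -2·-3 + -1·4 + -2·-1 = 4
  a_5 = -2·4 + -1·-3 + -2·4 = -13
  a_6 = -2·-13 + -1·4 + -2·-3 = 28
  a_7 = -2·28 + -1·-13 + -2·4 = -51
  a_8 = -2·-51 + -1·28 + -2·-13 = 100
  a_9 = -2·100 + -1·-51 + -2·28 = -205
  a_10 = -2·-205 + -1·100 + -2·-51 = 412
  a_11 = -2·412 + -1·-205 + -2·100 = -819
  a_12 = -2·-819 + -1·412 + -2·-205 = 1636

-2,-1,-2 ; 1636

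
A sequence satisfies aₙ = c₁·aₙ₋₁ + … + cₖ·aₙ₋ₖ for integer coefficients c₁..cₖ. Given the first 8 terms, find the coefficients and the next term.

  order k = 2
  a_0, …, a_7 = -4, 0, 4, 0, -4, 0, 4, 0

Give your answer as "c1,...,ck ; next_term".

0,-1 ; -4

  a_2 = 0·0 + -1·-4 = 4
  a_3 = 0·4 + -1·0 = 0
  a_4 = 0·0 + -1·4 = -4
  a_5 = 0·-4 + -1·0 = 0
  a_6 = 0·0 + -1·-4 = 4
  a_7 = 0·4 + -1·0 = 0
  a_8 = 0·0 + -1·4 = -4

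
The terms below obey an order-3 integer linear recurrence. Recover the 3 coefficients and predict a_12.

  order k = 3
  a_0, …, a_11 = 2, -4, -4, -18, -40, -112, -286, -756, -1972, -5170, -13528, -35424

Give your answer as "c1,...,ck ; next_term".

  a_3 = 2·-4 + 2·-4 + -1·2 = -18
  a_4 = 2·-18 + 2·-4 + -1·-4 = -40
  a_5 = 2·-40 + 2·-18 + -1·-4 = -112
  a_6 = 2·-112 + 2·-40 + -1·-18 = -286
  a_7 = 2·-286 + 2·-112 + -1·-40 = -756
  a_8 = 2·-756 + 2·-286 + -1·-112 = -1972
  a_9 = 2·-1972 + 2·-756 + -1·-286 = -5170
  a_10 = 2·-5170 + 2·-1972 + -1·-756 = -13528
  a_11 = 2·-13528 + 2·-5170 + -1·-1972 = -35424
  a_12 = 2·-35424 + 2·-13528 + -1·-5170 = -92734

2,2,-1 ; -92734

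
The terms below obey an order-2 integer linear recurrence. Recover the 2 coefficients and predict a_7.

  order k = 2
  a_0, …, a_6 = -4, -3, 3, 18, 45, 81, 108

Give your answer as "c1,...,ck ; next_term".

  a_2 = 3·-3 + -3·-4 = 3
  a_3 = 3·3 + -3·-3 = 18
  a_4 = 3·18 + -3·3 = 45
  a_5 = 3·45 + -3·18 = 81
  a_6 = 3·81 + -3·45 = 108
  a_7 = 3·108 + -3·81 = 81

3,-3 ; 81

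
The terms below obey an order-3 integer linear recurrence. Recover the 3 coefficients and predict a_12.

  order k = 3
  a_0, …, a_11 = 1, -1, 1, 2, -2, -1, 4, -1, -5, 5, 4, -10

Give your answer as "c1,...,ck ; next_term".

  a_3 = 0·1 + -1·-1 + 1·1 = 2
  a_4 = 0·2 + -1·1 + 1·-1 = -2
  a_5 = 0·-2 + -1·2 + 1·1 = -1
  a_6 = 0·-1 + -1·-2 + 1·2 = 4
  a_7 = 0·4 + -1·-1 + 1·-2 = -1
  a_8 = 0·-1 + -1·4 + 1·-1 = -5
  a_9 = 0·-5 + -1·-1 + 1·4 = 5
  a_10 = 0·5 + -1·-5 + 1·-1 = 4
  a_11 = 0·4 + -1·5 + 1·-5 = -10
  a_12 = 0·-10 + -1·4 + 1·5 = 1

0,-1,1 ; 1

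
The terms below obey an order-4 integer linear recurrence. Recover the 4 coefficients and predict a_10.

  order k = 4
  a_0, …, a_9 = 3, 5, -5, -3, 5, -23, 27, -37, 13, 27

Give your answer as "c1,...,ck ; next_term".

  a_4 = -1·-3 + 1·-5 + 2·5 + -1·3 = 5
  a_5 = -1·5 + 1·-3 + 2·-5 + -1·5 = -23
  a_6 = -1·-23 + 1·5 + 2·-3 + -1·-5 = 27
  a_7 = -1·27 + 1·-23 + 2·5 + -1·-3 = -37
  a_8 = -1·-37 + 1·27 + 2·-23 + -1·5 = 13
  a_9 = -1·13 + 1·-37 + 2·27 + -1·-23 = 27
  a_10 = -1·27 + 1·13 + 2·-37 + -1·27 = -115

-1,1,2,-1 ; -115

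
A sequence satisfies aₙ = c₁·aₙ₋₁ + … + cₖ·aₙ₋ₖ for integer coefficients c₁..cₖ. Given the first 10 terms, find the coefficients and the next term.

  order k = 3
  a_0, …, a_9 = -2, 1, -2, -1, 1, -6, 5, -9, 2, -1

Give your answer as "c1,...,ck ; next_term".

-1,1,2 ; -15

  a_3 = -1·-2 + 1·1 + 2·-2 = -1
  a_4 = -1·-1 + 1·-2 + 2·1 = 1
  a_5 = -1·1 + 1·-1 + 2·-2 = -6
  a_6 = -1·-6 + 1·1 + 2·-1 = 5
  a_7 = -1·5 + 1·-6 + 2·1 = -9
  a_8 = -1·-9 + 1·5 + 2·-6 = 2
  a_9 = -1·2 + 1·-9 + 2·5 = -1
  a_10 = -1·-1 + 1·2 + 2·-9 = -15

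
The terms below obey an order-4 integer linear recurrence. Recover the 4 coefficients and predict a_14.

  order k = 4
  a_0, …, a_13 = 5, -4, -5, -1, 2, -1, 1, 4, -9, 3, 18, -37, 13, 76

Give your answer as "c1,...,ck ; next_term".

  a_4 = -1·-1 + -2·-5 + 1·-4 + -1·5 = 2
  a_5 = -1·2 + -2·-1 + 1·-5 + -1·-4 = -1
  a_6 = -1·-1 + -2·2 + 1·-1 + -1·-5 = 1
  a_7 = -1·1 + -2·-1 + 1·2 + -1·-1 = 4
  a_8 = -1·4 + -2·1 + 1·-1 + -1·2 = -9
  a_9 = -1·-9 + -2·4 + 1·1 + -1·-1 = 3
  a_10 = -1·3 + -2·-9 + 1·4 + -1·1 = 18
  a_11 = -1·18 + -2·3 + 1·-9 + -1·4 = -37
  a_12 = -1·-37 + -2·18 + 1·3 + -1·-9 = 13
  a_13 = -1·13 + -2·-37 + 1·18 + -1·3 = 76
  a_14 = -1·76 + -2·13 + 1·-37 + -1·18 = -157

-1,-2,1,-1 ; -157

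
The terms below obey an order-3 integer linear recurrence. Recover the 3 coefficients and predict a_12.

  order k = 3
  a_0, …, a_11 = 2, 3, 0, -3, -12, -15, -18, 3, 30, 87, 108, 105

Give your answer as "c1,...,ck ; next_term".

  a_3 = 1·0 + 1·3 + -3·2 = -3
  a_4 = 1·-3 + 1·0 + -3·3 = -12
  a_5 = 1·-12 + 1·-3 + -3·0 = -15
  a_6 = 1·-15 + 1·-12 + -3·-3 = -18
  a_7 = 1·-18 + 1·-15 + -3·-12 = 3
  a_8 = 1·3 + 1·-18 + -3·-15 = 30
  a_9 = 1·30 + 1·3 + -3·-18 = 87
  a_10 = 1·87 + 1·30 + -3·3 = 108
  a_11 = 1·108 + 1·87 + -3·30 = 105
  a_12 = 1·105 + 1·108 + -3·87 = -48

1,1,-3 ; -48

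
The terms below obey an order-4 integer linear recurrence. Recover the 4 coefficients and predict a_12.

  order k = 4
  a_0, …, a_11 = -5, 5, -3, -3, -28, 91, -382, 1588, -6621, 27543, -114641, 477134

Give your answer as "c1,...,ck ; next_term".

  a_4 = -3·-3 + 4·-3 + -3·5 + 2·-5 = -28
  a_5 = -3·-28 + 4·-3 + -3·-3 + 2·5 = 91
  a_6 = -3·91 + 4·-28 + -3·-3 + 2·-3 = -382
  a_7 = -3·-382 + 4·91 + -3·-28 + 2·-3 = 1588
  a_8 = -3·1588 + 4·-382 + -3·91 + 2·-28 = -6621
  a_9 = -3·-6621 + 4·1588 + -3·-382 + 2·91 = 27543
  a_10 = -3·27543 + 4·-6621 + -3·1588 + 2·-382 = -114641
  a_11 = -3·-114641 + 4·27543 + -3·-6621 + 2·1588 = 477134
  a_12 = -3·477134 + 4·-114641 + -3·27543 + 2·-6621 = -1985837

-3,4,-3,2 ; -1985837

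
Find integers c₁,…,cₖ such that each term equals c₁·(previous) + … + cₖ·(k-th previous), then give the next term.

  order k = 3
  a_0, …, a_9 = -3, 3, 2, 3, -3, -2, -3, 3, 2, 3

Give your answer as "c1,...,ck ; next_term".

  a_3 = 0·2 + 0·3 + -1·-3 = 3
  a_4 = 0·3 + 0·2 + -1·3 = -3
  a_5 = 0·-3 + 0·3 + -1·2 = -2
  a_6 = 0·-2 + 0·-3 + -1·3 = -3
  a_7 = 0·-3 + 0·-2 + -1·-3 = 3
  a_8 = 0·3 + 0·-3 + -1·-2 = 2
  a_9 = 0·2 + 0·3 + -1·-3 = 3
  a_10 = 0·3 + 0·2 + -1·3 = -3

0,0,-1 ; -3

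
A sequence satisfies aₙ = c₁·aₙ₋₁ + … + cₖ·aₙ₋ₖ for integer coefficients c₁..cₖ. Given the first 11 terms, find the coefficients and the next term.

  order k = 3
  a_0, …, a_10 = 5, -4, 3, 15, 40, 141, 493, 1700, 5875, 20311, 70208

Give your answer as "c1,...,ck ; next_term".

3,1,2 ; 242685

  a_3 = 3·3 + 1·-4 + 2·5 = 15
  a_4 = 3·15 + 1·3 + 2·-4 = 40
  a_5 = 3·40 + 1·15 + 2·3 = 141
  a_6 = 3·141 + 1·40 + 2·15 = 493
  a_7 = 3·493 + 1·141 + 2·40 = 1700
  a_8 = 3·1700 + 1·493 + 2·141 = 5875
  a_9 = 3·5875 + 1·1700 + 2·493 = 20311
  a_10 = 3·20311 + 1·5875 + 2·1700 = 70208
  a_11 = 3·70208 + 1·20311 + 2·5875 = 242685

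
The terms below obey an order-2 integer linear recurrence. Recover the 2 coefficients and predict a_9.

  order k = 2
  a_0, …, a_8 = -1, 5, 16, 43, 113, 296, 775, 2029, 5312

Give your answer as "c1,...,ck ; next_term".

3,-1 ; 13907

  a_2 = 3·5 + -1·-1 = 16
  a_3 = 3·16 + -1·5 = 43
  a_4 = 3·43 + -1·16 = 113
  a_5 = 3·113 + -1·43 = 296
  a_6 = 3·296 + -1·113 = 775
  a_7 = 3·775 + -1·296 = 2029
  a_8 = 3·2029 + -1·775 = 5312
  a_9 = 3·5312 + -1·2029 = 13907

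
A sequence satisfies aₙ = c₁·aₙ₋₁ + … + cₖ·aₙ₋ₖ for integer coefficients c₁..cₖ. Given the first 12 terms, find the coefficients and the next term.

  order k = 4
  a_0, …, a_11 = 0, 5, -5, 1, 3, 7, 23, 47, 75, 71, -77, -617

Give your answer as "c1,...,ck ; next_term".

3,-2,-2,-2 ; -1989

  a_4 = 3·1 + -2·-5 + -2·5 + -2·0 = 3
  a_5 = 3·3 + -2·1 + -2·-5 + -2·5 = 7
  a_6 = 3·7 + -2·3 + -2·1 + -2·-5 = 23
  a_7 = 3·23 + -2·7 + -2·3 + -2·1 = 47
  a_8 = 3·47 + -2·23 + -2·7 + -2·3 = 75
  a_9 = 3·75 + -2·47 + -2·23 + -2·7 = 71
  a_10 = 3·71 + -2·75 + -2·47 + -2·23 = -77
  a_11 = 3·-77 + -2·71 + -2·75 + -2·47 = -617
  a_12 = 3·-617 + -2·-77 + -2·71 + -2·75 = -1989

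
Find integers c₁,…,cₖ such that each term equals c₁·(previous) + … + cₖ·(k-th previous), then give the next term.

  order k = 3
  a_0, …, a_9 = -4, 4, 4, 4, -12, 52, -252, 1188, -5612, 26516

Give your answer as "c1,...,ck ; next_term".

-4,3,-2 ; -125276

  a_3 = -4·4 + 3·4 + -2·-4 = 4
  a_4 = -4·4 + 3·4 + -2·4 = -12
  a_5 = -4·-12 + 3·4 + -2·4 = 52
  a_6 = -4·52 + 3·-12 + -2·4 = -252
  a_7 = -4·-252 + 3·52 + -2·-12 = 1188
  a_8 = -4·1188 + 3·-252 + -2·52 = -5612
  a_9 = -4·-5612 + 3·1188 + -2·-252 = 26516
  a_10 = -4·26516 + 3·-5612 + -2·1188 = -125276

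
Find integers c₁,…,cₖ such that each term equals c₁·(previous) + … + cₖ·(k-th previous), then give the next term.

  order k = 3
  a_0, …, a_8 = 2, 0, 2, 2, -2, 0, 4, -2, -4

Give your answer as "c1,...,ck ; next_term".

0,-1,1 ; 6

  a_3 = 0·2 + -1·0 + 1·2 = 2
  a_4 = 0·2 + -1·2 + 1·0 = -2
  a_5 = 0·-2 + -1·2 + 1·2 = 0
  a_6 = 0·0 + -1·-2 + 1·2 = 4
  a_7 = 0·4 + -1·0 + 1·-2 = -2
  a_8 = 0·-2 + -1·4 + 1·0 = -4
  a_9 = 0·-4 + -1·-2 + 1·4 = 6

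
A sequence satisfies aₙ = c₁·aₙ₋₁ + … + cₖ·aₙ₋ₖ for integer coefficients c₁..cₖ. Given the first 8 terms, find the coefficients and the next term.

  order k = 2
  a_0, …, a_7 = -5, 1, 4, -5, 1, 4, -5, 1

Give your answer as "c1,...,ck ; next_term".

  a_2 = -1·1 + -1·-5 = 4
  a_3 = -1·4 + -1·1 = -5
  a_4 = -1·-5 + -1·4 = 1
  a_5 = -1·1 + -1·-5 = 4
  a_6 = -1·4 + -1·1 = -5
  a_7 = -1·-5 + -1·4 = 1
  a_8 = -1·1 + -1·-5 = 4

-1,-1 ; 4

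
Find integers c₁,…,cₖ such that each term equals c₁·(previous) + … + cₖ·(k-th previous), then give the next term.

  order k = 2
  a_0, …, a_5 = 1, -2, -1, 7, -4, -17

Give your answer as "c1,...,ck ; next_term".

  a_2 = -1·-2 + -3·1 = -1
  a_3 = -1·-1 + -3·-2 = 7
  a_4 = -1·7 + -3·-1 = -4
  a_5 = -1·-4 + -3·7 = -17
  a_6 = -1·-17 + -3·-4 = 29

-1,-3 ; 29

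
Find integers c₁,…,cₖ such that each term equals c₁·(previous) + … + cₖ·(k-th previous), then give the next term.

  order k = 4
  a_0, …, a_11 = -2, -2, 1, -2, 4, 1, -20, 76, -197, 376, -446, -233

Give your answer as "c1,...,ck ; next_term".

  a_4 = -3·-2 + -2·1 + 3·-2 + -3·-2 = 4
  a_5 = -3·4 + -2·-2 + 3·1 + -3·-2 = 1
  a_6 = -3·1 + -2·4 + 3·-2 + -3·1 = -20
  a_7 = -3·-20 + -2·1 + 3·4 + -3·-2 = 76
  a_8 = -3·76 + -2·-20 + 3·1 + -3·4 = -197
  a_9 = -3·-197 + -2·76 + 3·-20 + -3·1 = 376
  a_10 = -3·376 + -2·-197 + 3·76 + -3·-20 = -446
  a_11 = -3·-446 + -2·376 + 3·-197 + -3·76 = -233
  a_12 = -3·-233 + -2·-446 + 3·376 + -3·-197 = 3310

-3,-2,3,-3 ; 3310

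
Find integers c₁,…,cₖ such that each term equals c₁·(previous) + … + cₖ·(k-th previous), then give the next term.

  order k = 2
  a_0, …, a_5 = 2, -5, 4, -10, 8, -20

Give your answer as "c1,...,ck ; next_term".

0,2 ; 16

  a_2 = 0·-5 + 2·2 = 4
  a_3 = 0·4 + 2·-5 = -10
  a_4 = 0·-10 + 2·4 = 8
  a_5 = 0·8 + 2·-10 = -20
  a_6 = 0·-20 + 2·8 = 16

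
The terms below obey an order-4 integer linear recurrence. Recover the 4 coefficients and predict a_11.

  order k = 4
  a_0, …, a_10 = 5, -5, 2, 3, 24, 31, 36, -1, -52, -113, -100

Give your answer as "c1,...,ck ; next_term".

2,-1,-2,2 ; 15

  a_4 = 2·3 + -1·2 + -2·-5 + 2·5 = 24
  a_5 = 2·24 + -1·3 + -2·2 + 2·-5 = 31
  a_6 = 2·31 + -1·24 + -2·3 + 2·2 = 36
  a_7 = 2·36 + -1·31 + -2·24 + 2·3 = -1
  a_8 = 2·-1 + -1·36 + -2·31 + 2·24 = -52
  a_9 = 2·-52 + -1·-1 + -2·36 + 2·31 = -113
  a_10 = 2·-113 + -1·-52 + -2·-1 + 2·36 = -100
  a_11 = 2·-100 + -1·-113 + -2·-52 + 2·-1 = 15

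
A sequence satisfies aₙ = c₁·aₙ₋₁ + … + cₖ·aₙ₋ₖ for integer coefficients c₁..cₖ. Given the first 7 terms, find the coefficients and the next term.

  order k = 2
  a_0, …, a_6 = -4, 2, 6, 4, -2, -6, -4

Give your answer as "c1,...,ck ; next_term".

  a_2 = 1·2 + -1·-4 = 6
  a_3 = 1·6 + -1·2 = 4
  a_4 = 1·4 + -1·6 = -2
  a_5 = 1·-2 + -1·4 = -6
  a_6 = 1·-6 + -1·-2 = -4
  a_7 = 1·-4 + -1·-6 = 2

1,-1 ; 2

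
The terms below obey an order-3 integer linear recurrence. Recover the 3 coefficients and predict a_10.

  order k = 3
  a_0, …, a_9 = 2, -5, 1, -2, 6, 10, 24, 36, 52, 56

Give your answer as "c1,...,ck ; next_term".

2,0,-2 ; 40

  a_3 = 2·1 + 0·-5 + -2·2 = -2
  a_4 = 2·-2 + 0·1 + -2·-5 = 6
  a_5 = 2·6 + 0·-2 + -2·1 = 10
  a_6 = 2·10 + 0·6 + -2·-2 = 24
  a_7 = 2·24 + 0·10 + -2·6 = 36
  a_8 = 2·36 + 0·24 + -2·10 = 52
  a_9 = 2·52 + 0·36 + -2·24 = 56
  a_10 = 2·56 + 0·52 + -2·36 = 40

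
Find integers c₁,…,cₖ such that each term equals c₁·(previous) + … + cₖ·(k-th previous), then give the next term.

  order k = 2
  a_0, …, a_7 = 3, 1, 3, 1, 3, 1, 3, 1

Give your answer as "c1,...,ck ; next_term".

0,1 ; 3

  a_2 = 0·1 + 1·3 = 3
  a_3 = 0·3 + 1·1 = 1
  a_4 = 0·1 + 1·3 = 3
  a_5 = 0·3 + 1·1 = 1
  a_6 = 0·1 + 1·3 = 3
  a_7 = 0·3 + 1·1 = 1
  a_8 = 0·1 + 1·3 = 3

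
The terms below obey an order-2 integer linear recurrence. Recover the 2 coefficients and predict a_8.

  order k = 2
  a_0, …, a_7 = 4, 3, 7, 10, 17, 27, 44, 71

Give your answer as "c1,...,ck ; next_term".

  a_2 = 1·3 + 1·4 = 7
  a_3 = 1·7 + 1·3 = 10
  a_4 = 1·10 + 1·7 = 17
  a_5 = 1·17 + 1·10 = 27
  a_6 = 1·27 + 1·17 = 44
  a_7 = 1·44 + 1·27 = 71
  a_8 = 1·71 + 1·44 = 115

1,1 ; 115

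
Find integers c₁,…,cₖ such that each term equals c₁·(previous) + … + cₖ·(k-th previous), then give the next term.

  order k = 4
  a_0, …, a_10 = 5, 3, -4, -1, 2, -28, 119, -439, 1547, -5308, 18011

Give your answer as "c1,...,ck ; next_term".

-4,-1,3,-3 ; -60778

  a_4 = -4·-1 + -1·-4 + 3·3 + -3·5 = 2
  a_5 = -4·2 + -1·-1 + 3·-4 + -3·3 = -28
  a_6 = -4·-28 + -1·2 + 3·-1 + -3·-4 = 119
  a_7 = -4·119 + -1·-28 + 3·2 + -3·-1 = -439
  a_8 = -4·-439 + -1·119 + 3·-28 + -3·2 = 1547
  a_9 = -4·1547 + -1·-439 + 3·119 + -3·-28 = -5308
  a_10 = -4·-5308 + -1·1547 + 3·-439 + -3·119 = 18011
  a_11 = -4·18011 + -1·-5308 + 3·1547 + -3·-439 = -60778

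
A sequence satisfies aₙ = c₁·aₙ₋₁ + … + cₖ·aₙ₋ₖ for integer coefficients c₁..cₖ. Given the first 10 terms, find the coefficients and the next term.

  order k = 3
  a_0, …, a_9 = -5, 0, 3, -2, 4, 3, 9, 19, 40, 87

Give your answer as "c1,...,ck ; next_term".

  a_3 = 1·3 + 2·0 + 1·-5 = -2
  a_4 = 1·-2 + 2·3 + 1·0 = 4
  a_5 = 1·4 + 2·-2 + 1·3 = 3
  a_6 = 1·3 + 2·4 + 1·-2 = 9
  a_7 = 1·9 + 2·3 + 1·4 = 19
  a_8 = 1·19 + 2·9 + 1·3 = 40
  a_9 = 1·40 + 2·19 + 1·9 = 87
  a_10 = 1·87 + 2·40 + 1·19 = 186

1,2,1 ; 186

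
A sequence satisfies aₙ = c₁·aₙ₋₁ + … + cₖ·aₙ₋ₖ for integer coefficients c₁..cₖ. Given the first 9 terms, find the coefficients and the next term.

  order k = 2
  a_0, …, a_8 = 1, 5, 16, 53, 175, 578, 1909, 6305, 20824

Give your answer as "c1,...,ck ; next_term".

3,1 ; 68777

  a_2 = 3·5 + 1·1 = 16
  a_3 = 3·16 + 1·5 = 53
  a_4 = 3·53 + 1·16 = 175
  a_5 = 3·175 + 1·53 = 578
  a_6 = 3·578 + 1·175 = 1909
  a_7 = 3·1909 + 1·578 = 6305
  a_8 = 3·6305 + 1·1909 = 20824
  a_9 = 3·20824 + 1·6305 = 68777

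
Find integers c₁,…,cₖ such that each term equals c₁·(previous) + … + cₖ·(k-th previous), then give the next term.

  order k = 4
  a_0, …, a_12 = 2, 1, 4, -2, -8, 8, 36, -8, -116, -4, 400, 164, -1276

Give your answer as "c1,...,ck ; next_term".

1,-3,2,2 ; -976

  a_4 = 1·-2 + -3·4 + 2·1 + 2·2 = -8
  a_5 = 1·-8 + -3·-2 + 2·4 + 2·1 = 8
  a_6 = 1·8 + -3·-8 + 2·-2 + 2·4 = 36
  a_7 = 1·36 + -3·8 + 2·-8 + 2·-2 = -8
  a_8 = 1·-8 + -3·36 + 2·8 + 2·-8 = -116
  a_9 = 1·-116 + -3·-8 + 2·36 + 2·8 = -4
  a_10 = 1·-4 + -3·-116 + 2·-8 + 2·36 = 400
  a_11 = 1·400 + -3·-4 + 2·-116 + 2·-8 = 164
  a_12 = 1·164 + -3·400 + 2·-4 + 2·-116 = -1276
  a_13 = 1·-1276 + -3·164 + 2·400 + 2·-4 = -976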